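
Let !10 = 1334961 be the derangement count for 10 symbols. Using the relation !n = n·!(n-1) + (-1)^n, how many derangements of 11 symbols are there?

14684570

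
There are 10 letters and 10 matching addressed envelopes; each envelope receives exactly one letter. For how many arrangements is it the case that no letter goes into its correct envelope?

!10 is the nearest integer to 10!/e.
10! = 3628800, and 3628800/e ≈ 1334960.92, so !10 = 1334961.

1334961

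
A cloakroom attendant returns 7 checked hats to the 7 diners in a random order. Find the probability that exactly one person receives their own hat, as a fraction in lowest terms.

53/144

Favorable outcomes: C(7,1)·!6 = 7·265 = 1855.
Total outcomes: 7! = 5040.
Probability = 1855/5040 = 53/144.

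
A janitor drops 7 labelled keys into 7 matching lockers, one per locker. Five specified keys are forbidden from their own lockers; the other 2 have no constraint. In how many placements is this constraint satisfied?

2428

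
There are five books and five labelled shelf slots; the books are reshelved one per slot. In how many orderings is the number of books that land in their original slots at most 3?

119

# with exactly i fixed is C(5,i)·!(5-i); sum over i=0..3:
  i=0: C(5,0)·!5 = 1·44 = 44
  i=1: C(5,1)·!4 = 5·9 = 45
  i=2: C(5,2)·!3 = 10·2 = 20
  i=3: C(5,3)·!2 = 10·1 = 10
Total = 119.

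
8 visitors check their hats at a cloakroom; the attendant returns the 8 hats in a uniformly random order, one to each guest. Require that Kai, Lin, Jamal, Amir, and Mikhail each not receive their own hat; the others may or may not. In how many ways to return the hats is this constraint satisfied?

21234

Let A_j be the event that the j-th constrained one is fixed. By inclusion-exclusion over the 5 events:
Σ_{j=0}^{5} (-1)^j C(5,j)(8-j)!
= C(5,0)·8! - C(5,1)·7! + C(5,2)·6! - C(5,3)·5! + C(5,4)·4! - C(5,5)·3!
= 40320 - 25200 + 7200 - 1200 + 120 - 6
= 21234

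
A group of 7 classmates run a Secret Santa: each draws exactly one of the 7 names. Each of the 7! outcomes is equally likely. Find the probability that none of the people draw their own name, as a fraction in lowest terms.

Favorable outcomes: !7 = 1854.
Total outcomes: 7! = 5040.
Probability = 1854/5040 = 103/280.

103/280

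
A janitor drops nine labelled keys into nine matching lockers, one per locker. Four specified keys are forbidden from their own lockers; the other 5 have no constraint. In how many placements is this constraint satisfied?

229080

Inclusion-exclusion on the 4 forbidden self-matches:
Σ_{j=0}^{4} (-1)^j C(4,j)(9-j)!
= C(4,0)·9! - C(4,1)·8! + C(4,2)·7! - C(4,3)·6! + C(4,4)·5!
= 362880 - 161280 + 30240 - 2880 + 120
= 229080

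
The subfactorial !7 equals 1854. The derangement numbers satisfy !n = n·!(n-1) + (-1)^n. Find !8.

!8 = 8·1854 + 1 = 14833.

14833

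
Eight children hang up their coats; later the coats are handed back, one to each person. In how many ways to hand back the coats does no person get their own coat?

!8 is the nearest integer to 8!/e.
8! = 40320, and 40320/e ≈ 14832.90, so !8 = 14833.

14833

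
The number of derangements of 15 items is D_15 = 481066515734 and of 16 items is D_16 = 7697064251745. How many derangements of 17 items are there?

130850092279664

D_17 = (17-1)·(D_16 + D_15) = 16·(7697064251745 + 481066515734) = 16·8178130767479 = 130850092279664.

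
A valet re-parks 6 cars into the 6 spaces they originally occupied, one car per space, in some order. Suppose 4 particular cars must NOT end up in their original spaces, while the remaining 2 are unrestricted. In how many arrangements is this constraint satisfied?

362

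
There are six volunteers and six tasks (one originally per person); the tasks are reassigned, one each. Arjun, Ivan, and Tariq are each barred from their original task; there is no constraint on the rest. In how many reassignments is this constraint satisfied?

426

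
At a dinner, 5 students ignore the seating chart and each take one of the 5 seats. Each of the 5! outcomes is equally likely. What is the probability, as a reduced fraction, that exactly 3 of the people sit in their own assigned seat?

1/12

Favorable outcomes: C(5,3)·!2 = 10·1 = 10.
Total outcomes: 5! = 120.
Probability = 10/120 = 1/12.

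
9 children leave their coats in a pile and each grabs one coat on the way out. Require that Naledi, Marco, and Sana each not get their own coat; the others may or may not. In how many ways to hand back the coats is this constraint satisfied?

Let A_j be the event that the j-th constrained one is fixed. By inclusion-exclusion over the 3 events:
Σ_{j=0}^{3} (-1)^j C(3,j)(9-j)!
= C(3,0)·9! - C(3,1)·8! + C(3,2)·7! - C(3,3)·6!
= 362880 - 120960 + 15120 - 720
= 256320

256320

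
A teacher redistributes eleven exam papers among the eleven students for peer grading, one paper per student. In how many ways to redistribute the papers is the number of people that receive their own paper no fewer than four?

757934

Sum C(11,i)·!(11-i) for i = 4..11:
  i=4: C(11,4)·!7 = 330·1854 = 611820
  i=5: C(11,5)·!6 = 462·265 = 122430
  i=6: C(11,6)·!5 = 462·44 = 20328
  i=7: C(11,7)·!4 = 330·9 = 2970
  i=8: C(11,8)·!3 = 165·2 = 330
  i=9: C(11,9)·!2 = 55·1 = 55
  i=10: C(11,10)·!1 = 11·0 = 0
  i=11: C(11,11)·!0 = 1·1 = 1
Total = 757934.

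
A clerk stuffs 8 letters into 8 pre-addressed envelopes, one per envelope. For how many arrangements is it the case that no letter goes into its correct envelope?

Use !n = (n-1)(!(n-1) + !(n-2)).
!8 = 7·(1854 + 265) = 7·2119 = 14833

14833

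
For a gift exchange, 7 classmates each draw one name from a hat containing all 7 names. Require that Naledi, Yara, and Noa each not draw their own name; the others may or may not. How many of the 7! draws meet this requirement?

3216

Let A_j be the event that the j-th constrained one is fixed. By inclusion-exclusion over the 3 events:
Σ_{j=0}^{3} (-1)^j C(3,j)(7-j)!
= C(3,0)·7! - C(3,1)·6! + C(3,2)·5! - C(3,3)·4!
= 5040 - 2160 + 360 - 24
= 3216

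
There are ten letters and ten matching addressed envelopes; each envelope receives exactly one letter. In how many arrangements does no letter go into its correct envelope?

1334961

Recurrence: !10 = 9·(!9 + !8).
!10 = 9·(133496 + 14833) = 9·148329 = 1334961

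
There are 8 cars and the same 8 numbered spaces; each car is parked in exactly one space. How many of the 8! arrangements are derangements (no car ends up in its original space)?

!8 is the nearest integer to 8!/e.
8! = 40320, and 40320/e ≈ 14832.90, so !8 = 14833.

14833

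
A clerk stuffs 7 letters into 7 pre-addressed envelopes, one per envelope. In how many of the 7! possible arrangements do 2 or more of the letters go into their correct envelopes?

1331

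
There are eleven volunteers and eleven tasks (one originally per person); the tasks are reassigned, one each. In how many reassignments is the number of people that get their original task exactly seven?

2970

Pick the 7 fixed positions: C(11,7) = 330 ways.
The remaining 4 must be deranged: !4 = 9.
Total: 330 × 9 = 2970.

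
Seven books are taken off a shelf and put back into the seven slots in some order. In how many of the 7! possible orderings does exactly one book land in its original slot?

Pick the single fixed position: C(7,1) = 7 ways.
The remaining 6 must be deranged: !6 = 265.
Total: 7 × 265 = 1855.

1855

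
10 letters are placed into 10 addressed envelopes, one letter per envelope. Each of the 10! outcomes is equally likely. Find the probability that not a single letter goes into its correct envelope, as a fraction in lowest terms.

Favorable outcomes: !10 = 1334961.
Total outcomes: 10! = 3628800.
Probability = 1334961/3628800 = 16481/44800.

16481/44800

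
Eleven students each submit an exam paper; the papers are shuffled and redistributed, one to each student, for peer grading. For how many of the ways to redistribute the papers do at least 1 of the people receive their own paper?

25232230

# with exactly i fixed is C(11,i)·!(11-i); sum over i=1..11:
  i=1: C(11,1)·!10 = 11·1334961 = 14684571
  i=2: C(11,2)·!9 = 55·133496 = 7342280
  i=3: C(11,3)·!8 = 165·14833 = 2447445
  i=4: C(11,4)·!7 = 330·1854 = 611820
  i=5: C(11,5)·!6 = 462·265 = 122430
  i=6: C(11,6)·!5 = 462·44 = 20328
  i=7: C(11,7)·!4 = 330·9 = 2970
  i=8: C(11,8)·!3 = 165·2 = 330
  i=9: C(11,9)·!2 = 55·1 = 55
  i=10: C(11,10)·!1 = 11·0 = 0
  i=11: C(11,11)·!0 = 1·1 = 1
Total = 25232230.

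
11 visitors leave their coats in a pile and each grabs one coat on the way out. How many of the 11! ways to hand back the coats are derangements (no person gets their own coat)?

The number of derangements of 11 is !11 = Σ_{k=0}^{11} (-1)^k·11!/k!
= 11! - 11!/1! + 11!/2! - 11!/3! + 11!/4! - 11!/5! + 11!/6! - 11!/7! + 11!/8! - 11!/9! + 11!/10! - 11!/11!
= 39916800 - 39916800 + 19958400 - 6652800 + 1663200 - 332640 + 55440 - 7920 + 990 - 110 + 11 - 1
= 14684570

14684570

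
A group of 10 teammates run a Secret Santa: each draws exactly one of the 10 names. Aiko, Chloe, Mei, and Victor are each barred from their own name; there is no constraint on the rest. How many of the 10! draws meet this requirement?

2399760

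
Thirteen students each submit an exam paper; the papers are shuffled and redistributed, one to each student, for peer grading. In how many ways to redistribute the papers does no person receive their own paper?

The number of derangements of 13 is !13 = Σ_{k=0}^{13} (-1)^k·13!/k!
= 13! - 13!/1! + 13!/2! - 13!/3! + 13!/4! - 13!/5! + 13!/6! - 13!/7! + 13!/8! - 13!/9! + 13!/10! - 13!/11! + 13!/12! - 13!/13!
= 6227020800 - 6227020800 + 3113510400 - 1037836800 + 259459200 - 51891840 + 8648640 - 1235520 + 154440 - 17160 + 1716 - 156 + 13 - 1
= 2290792932

2290792932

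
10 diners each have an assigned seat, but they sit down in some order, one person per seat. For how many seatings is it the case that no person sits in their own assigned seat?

The subfactorial !10 = [10!/e] (nearest integer).
10! = 3628800, and 3628800/e ≈ 1334960.92, so !10 = 1334961.

1334961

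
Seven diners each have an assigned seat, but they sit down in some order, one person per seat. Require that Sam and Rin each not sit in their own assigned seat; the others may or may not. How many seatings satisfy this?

3720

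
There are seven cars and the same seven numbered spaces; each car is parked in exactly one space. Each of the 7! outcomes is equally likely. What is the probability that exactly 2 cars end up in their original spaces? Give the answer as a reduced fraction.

11/60

Favorable outcomes: C(7,2)·!5 = 21·44 = 924.
Total outcomes: 7! = 5040.
Probability = 924/5040 = 11/60.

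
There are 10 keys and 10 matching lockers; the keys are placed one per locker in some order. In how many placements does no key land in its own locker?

1334961

The number of derangements of 10 is !10 = Σ_{k=0}^{10} (-1)^k·10!/k!
= 10! - 10!/1! + 10!/2! - 10!/3! + 10!/4! - 10!/5! + 10!/6! - 10!/7! + 10!/8! - 10!/9! + 10!/10!
= 3628800 - 3628800 + 1814400 - 604800 + 151200 - 30240 + 5040 - 720 + 90 - 10 + 1
= 1334961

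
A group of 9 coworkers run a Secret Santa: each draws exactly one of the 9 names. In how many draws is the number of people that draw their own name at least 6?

205

# with exactly i fixed is C(9,i)·!(9-i); sum over i=6..9:
  i=6: C(9,6)·!3 = 84·2 = 168
  i=7: C(9,7)·!2 = 36·1 = 36
  i=8: C(9,8)·!1 = 9·0 = 0
  i=9: C(9,9)·!0 = 1·1 = 1
Total = 205.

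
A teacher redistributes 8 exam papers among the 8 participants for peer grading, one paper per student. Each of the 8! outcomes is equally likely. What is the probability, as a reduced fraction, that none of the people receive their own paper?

2119/5760

Favorable outcomes: !8 = 14833.
Total outcomes: 8! = 40320.
Probability = 14833/40320 = 2119/5760.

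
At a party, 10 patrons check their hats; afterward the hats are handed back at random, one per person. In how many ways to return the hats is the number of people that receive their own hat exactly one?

Pick the single fixed position: C(10,1) = 10 ways.
The remaining 9 must be deranged: !9 = 133496.
Total: 10 × 133496 = 1334960.

1334960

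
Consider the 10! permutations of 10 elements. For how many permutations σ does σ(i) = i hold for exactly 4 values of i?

55650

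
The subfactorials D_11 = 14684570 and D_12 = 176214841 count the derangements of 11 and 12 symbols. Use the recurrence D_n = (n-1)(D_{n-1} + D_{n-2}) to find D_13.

2290792932

D_13 = (13-1)·(D_12 + D_11) = 12·(176214841 + 14684570) = 12·190899411 = 2290792932.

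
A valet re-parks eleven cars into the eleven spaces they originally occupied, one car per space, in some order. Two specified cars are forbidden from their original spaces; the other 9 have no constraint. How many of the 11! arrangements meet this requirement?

Let A_j be the event that the j-th constrained one is fixed. By inclusion-exclusion over the 2 events:
Σ_{j=0}^{2} (-1)^j C(2,j)(11-j)!
= C(2,0)·11! - C(2,1)·10! + C(2,2)·9!
= 39916800 - 7257600 + 362880
= 33022080

33022080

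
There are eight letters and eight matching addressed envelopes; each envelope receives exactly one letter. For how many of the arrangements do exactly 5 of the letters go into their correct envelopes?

Pick the 5 fixed positions: C(8,5) = 56 ways.
The remaining 3 must be deranged: !3 = 2.
Total: 56 × 2 = 112.

112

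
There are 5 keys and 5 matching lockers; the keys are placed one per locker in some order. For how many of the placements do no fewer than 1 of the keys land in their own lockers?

76

# with exactly i fixed is C(5,i)·!(5-i); sum over i=1..5:
  i=1: C(5,1)·!4 = 5·9 = 45
  i=2: C(5,2)·!3 = 10·2 = 20
  i=3: C(5,3)·!2 = 10·1 = 10
  i=4: C(5,4)·!1 = 5·0 = 0
  i=5: C(5,5)·!0 = 1·1 = 1
Total = 76.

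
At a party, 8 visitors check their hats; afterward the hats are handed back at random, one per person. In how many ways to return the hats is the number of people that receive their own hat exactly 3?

Pick the 3 fixed positions: C(8,3) = 56 ways.
The other 5 form a derangement: !5 = 44.
Total: 56 × 44 = 2464.

2464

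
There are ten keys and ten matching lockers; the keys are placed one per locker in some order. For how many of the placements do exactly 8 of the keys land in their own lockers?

Pick the 8 fixed positions: C(10,8) = 45 ways.
The other 2 form a derangement: !2 = 1.
Total: 45 × 1 = 45.

45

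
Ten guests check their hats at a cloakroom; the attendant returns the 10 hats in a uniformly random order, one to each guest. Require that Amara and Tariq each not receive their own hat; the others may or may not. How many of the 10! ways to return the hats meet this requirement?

2943360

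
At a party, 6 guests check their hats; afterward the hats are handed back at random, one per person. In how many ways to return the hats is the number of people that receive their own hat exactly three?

Choose which 3 of the 6 are fixed: C(6,3) = 20.
The remaining 3 must be deranged: !3 = 2.
Total: 20 × 2 = 40.

40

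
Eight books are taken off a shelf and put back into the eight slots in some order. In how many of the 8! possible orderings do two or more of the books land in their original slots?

10655

Sum C(8,i)·!(8-i) for i = 2..8:
  i=2: C(8,2)·!6 = 28·265 = 7420
  i=3: C(8,3)·!5 = 56·44 = 2464
  i=4: C(8,4)·!4 = 70·9 = 630
  i=5: C(8,5)·!3 = 56·2 = 112
  i=6: C(8,6)·!2 = 28·1 = 28
  i=7: C(8,7)·!1 = 8·0 = 0
  i=8: C(8,8)·!0 = 1·1 = 1
Total = 10655.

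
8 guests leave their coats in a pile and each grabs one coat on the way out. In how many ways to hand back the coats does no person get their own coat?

Recurrence: !8 = 7·(!7 + !6).
!8 = 7·(1854 + 265) = 7·2119 = 14833

14833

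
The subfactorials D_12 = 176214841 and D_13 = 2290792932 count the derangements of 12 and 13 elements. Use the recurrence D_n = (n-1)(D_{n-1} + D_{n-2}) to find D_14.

D_14 = (14-1)·(D_13 + D_12) = 13·(2290792932 + 176214841) = 13·2467007773 = 32071101049.

32071101049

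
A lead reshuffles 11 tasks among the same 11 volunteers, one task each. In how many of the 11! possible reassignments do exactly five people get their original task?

Pick the 5 fixed positions: C(11,5) = 462 ways.
The other 6 form a derangement: !6 = 265.
Total: 462 × 265 = 122430.

122430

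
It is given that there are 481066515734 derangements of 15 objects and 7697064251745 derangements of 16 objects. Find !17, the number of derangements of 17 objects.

130850092279664

!17 = (17-1)·(!16 + !15) = 16·(7697064251745 + 481066515734) = 16·8178130767479 = 130850092279664.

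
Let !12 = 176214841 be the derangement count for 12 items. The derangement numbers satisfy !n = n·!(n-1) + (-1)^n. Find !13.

2290792932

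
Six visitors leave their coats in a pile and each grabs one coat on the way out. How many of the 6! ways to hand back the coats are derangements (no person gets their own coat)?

265

The number of derangements of 6 is !6 = Σ_{k=0}^{6} (-1)^k·6!/k!
= 6! - 6!/1! + 6!/2! - 6!/3! + 6!/4! - 6!/5! + 6!/6!
= 720 - 720 + 360 - 120 + 30 - 6 + 1
= 265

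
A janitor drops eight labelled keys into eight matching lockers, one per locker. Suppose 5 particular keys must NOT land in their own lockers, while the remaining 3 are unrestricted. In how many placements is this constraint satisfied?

21234

Let A_j be the event that the j-th constrained one is fixed. By inclusion-exclusion over the 5 events:
Σ_{j=0}^{5} (-1)^j C(5,j)(8-j)!
= C(5,0)·8! - C(5,1)·7! + C(5,2)·6! - C(5,3)·5! + C(5,4)·4! - C(5,5)·3!
= 40320 - 25200 + 7200 - 1200 + 120 - 6
= 21234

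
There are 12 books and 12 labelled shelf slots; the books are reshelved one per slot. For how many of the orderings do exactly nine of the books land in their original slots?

440

Choose which 9 of the 12 are fixed: C(12,9) = 220.
The remaining 3 must be deranged: !3 = 2.
Total: 220 × 2 = 440.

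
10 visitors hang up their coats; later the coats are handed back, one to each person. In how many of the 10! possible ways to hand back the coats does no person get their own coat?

1334961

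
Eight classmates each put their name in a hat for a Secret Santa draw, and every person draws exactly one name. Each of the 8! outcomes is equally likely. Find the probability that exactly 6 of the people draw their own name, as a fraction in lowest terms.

1/1440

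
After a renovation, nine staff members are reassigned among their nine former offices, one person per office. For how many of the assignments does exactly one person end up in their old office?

Choose which one of the 9 is fixed: C(9,1) = 9.
The remaining 8 must be deranged: !8 = 14833.
Total: 9 × 14833 = 133497.

133497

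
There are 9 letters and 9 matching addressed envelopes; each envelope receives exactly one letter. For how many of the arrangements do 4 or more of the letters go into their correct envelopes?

Sum C(9,i)·!(9-i) for i = 4..9:
  i=4: C(9,4)·!5 = 126·44 = 5544
  i=5: C(9,5)·!4 = 126·9 = 1134
  i=6: C(9,6)·!3 = 84·2 = 168
  i=7: C(9,7)·!2 = 36·1 = 36
  i=8: C(9,8)·!1 = 9·0 = 0
  i=9: C(9,9)·!0 = 1·1 = 1
Total = 6883.

6883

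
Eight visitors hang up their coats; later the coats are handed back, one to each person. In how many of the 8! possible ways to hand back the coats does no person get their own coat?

14833

The subfactorial !8 = [8!/e] (nearest integer).
8! = 40320, and 40320/e ≈ 14832.90, so !8 = 14833.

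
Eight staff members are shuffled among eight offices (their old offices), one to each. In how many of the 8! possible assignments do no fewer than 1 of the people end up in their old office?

25487

Sum C(8,i)·!(8-i) for i = 1..8:
  i=1: C(8,1)·!7 = 8·1854 = 14832
  i=2: C(8,2)·!6 = 28·265 = 7420
  i=3: C(8,3)·!5 = 56·44 = 2464
  i=4: C(8,4)·!4 = 70·9 = 630
  i=5: C(8,5)·!3 = 56·2 = 112
  i=6: C(8,6)·!2 = 28·1 = 28
  i=7: C(8,7)·!1 = 8·0 = 0
  i=8: C(8,8)·!0 = 1·1 = 1
Total = 25487.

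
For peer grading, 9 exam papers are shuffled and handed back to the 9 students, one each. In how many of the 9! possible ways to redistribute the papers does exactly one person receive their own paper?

Choose which one of the 9 is fixed: C(9,1) = 9.
The other 8 form a derangement: !8 = 14833.
Total: 9 × 14833 = 133497.

133497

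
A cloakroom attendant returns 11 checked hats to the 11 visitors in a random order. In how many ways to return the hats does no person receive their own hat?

14684570

!11 is the nearest integer to 11!/e.
11! = 39916800, and 39916800/e ≈ 14684570.08, so !11 = 14684570.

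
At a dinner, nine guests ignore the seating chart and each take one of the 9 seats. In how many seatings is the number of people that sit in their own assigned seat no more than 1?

266993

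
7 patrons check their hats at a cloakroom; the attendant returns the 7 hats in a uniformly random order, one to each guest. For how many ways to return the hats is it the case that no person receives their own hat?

1854

Use !n = (n-1)(!(n-1) + !(n-2)).
!7 = 6·(265 + 44) = 6·309 = 1854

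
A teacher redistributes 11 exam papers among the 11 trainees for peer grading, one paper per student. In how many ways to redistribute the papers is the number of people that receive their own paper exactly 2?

7342280

Pick the 2 fixed positions: C(11,2) = 55 ways.
The remaining 9 must be deranged: !9 = 133496.
Total: 55 × 133496 = 7342280.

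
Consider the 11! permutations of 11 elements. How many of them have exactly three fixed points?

Choose which 3 of the 11 are fixed: C(11,3) = 165.
The remaining 8 must be deranged: !8 = 14833.
Total: 165 × 14833 = 2447445.

2447445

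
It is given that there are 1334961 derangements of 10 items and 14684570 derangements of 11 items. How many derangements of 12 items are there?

176214841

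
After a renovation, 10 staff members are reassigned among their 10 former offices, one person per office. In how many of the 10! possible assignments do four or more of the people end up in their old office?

68914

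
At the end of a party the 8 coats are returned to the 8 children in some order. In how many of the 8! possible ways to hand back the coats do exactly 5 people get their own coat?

112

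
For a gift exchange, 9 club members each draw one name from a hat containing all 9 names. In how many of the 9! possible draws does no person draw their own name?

Use !n = n·!(n-1) + (-1)^n.
!9 = 9·14833 - 1 = 133496

133496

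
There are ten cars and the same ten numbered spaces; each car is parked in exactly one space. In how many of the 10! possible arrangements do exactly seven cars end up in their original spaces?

240

Choose which 7 of the 10 are fixed: C(10,7) = 120.
The other 3 form a derangement: !3 = 2.
Total: 120 × 2 = 240.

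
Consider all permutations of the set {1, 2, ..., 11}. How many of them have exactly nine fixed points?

Choose which 9 of the 11 are fixed: C(11,9) = 55.
The other 2 form a derangement: !2 = 1.
Total: 55 × 1 = 55.

55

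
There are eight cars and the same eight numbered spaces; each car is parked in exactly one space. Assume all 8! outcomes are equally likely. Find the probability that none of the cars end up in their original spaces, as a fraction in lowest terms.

2119/5760

Favorable outcomes: !8 = 14833.
Total outcomes: 8! = 40320.
Probability = 14833/40320 = 2119/5760.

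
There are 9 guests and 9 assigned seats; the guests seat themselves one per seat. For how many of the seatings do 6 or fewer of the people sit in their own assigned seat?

362843

Sum C(9,i)·!(9-i) for i = 0..6:
  i=0: C(9,0)·!9 = 1·133496 = 133496
  i=1: C(9,1)·!8 = 9·14833 = 133497
  i=2: C(9,2)·!7 = 36·1854 = 66744
  i=3: C(9,3)·!6 = 84·265 = 22260
  i=4: C(9,4)·!5 = 126·44 = 5544
  i=5: C(9,5)·!4 = 126·9 = 1134
  i=6: C(9,6)·!3 = 84·2 = 168
Total = 362843.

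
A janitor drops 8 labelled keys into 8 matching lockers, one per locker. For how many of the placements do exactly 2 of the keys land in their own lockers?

7420

Choose which 2 of the 8 are fixed: C(8,2) = 28.
The remaining 6 must be deranged: !6 = 265.
Total: 28 × 265 = 7420.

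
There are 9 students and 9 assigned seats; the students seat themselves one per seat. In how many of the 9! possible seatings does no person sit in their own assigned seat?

133496

!9 = 9! · Σ_{k=0}^{9} (-1)^k/k!
= 9! - 9!/1! + 9!/2! - 9!/3! + 9!/4! - 9!/5! + 9!/6! - 9!/7! + 9!/8! - 9!/9!
= 362880 - 362880 + 181440 - 60480 + 15120 - 3024 + 504 - 72 + 9 - 1
= 133496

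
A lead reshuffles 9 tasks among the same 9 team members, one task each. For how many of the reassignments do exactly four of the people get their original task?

Choose which 4 of the 9 are fixed: C(9,4) = 126.
The remaining 5 must be deranged: !5 = 44.
Total: 126 × 44 = 5544.

5544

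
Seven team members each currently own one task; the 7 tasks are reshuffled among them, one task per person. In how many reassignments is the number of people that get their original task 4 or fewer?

5018

# with exactly i fixed is C(7,i)·!(7-i); sum over i=0..4:
  i=0: C(7,0)·!7 = 1·1854 = 1854
  i=1: C(7,1)·!6 = 7·265 = 1855
  i=2: C(7,2)·!5 = 21·44 = 924
  i=3: C(7,3)·!4 = 35·9 = 315
  i=4: C(7,4)·!3 = 35·2 = 70
Total = 5018.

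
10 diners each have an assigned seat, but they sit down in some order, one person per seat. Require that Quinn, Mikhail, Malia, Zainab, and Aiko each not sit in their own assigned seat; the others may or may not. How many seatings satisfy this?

Let A_j be the event that the j-th constrained one is fixed. By inclusion-exclusion over the 5 events:
Σ_{j=0}^{5} (-1)^j C(5,j)(10-j)!
= C(5,0)·10! - C(5,1)·9! + C(5,2)·8! - C(5,3)·7! + C(5,4)·6! - C(5,5)·5!
= 3628800 - 1814400 + 403200 - 50400 + 3600 - 120
= 2170680

2170680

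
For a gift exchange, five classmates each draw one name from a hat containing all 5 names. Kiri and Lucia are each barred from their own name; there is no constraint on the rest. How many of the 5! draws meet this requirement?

Inclusion-exclusion on the 2 forbidden self-matches:
Σ_{j=0}^{2} (-1)^j C(2,j)(5-j)!
= C(2,0)·5! - C(2,1)·4! + C(2,2)·3!
= 120 - 48 + 6
= 78

78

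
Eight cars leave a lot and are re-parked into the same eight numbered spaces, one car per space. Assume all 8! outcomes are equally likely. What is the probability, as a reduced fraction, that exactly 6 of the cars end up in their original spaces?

1/1440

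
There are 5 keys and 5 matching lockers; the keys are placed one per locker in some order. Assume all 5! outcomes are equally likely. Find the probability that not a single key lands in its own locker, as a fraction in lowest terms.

11/30

Favorable outcomes: !5 = 44.
Total outcomes: 5! = 120.
Probability = 44/120 = 11/30.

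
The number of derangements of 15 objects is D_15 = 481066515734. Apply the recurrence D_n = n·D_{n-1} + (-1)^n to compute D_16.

7697064251745

D_16 = 16·481066515734 + 1 = 7697064251745.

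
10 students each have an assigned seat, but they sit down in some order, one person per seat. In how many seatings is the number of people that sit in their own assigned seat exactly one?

1334960

Choose which one of the 10 is fixed: C(10,1) = 10.
The remaining 9 must be deranged: !9 = 133496.
Total: 10 × 133496 = 1334960.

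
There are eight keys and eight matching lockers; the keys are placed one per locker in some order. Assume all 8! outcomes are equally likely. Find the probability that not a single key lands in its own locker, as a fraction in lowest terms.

2119/5760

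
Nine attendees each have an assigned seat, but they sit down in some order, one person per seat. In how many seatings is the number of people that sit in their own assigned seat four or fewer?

361541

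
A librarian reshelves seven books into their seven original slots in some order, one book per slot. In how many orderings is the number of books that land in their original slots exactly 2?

Choose which 2 of the 7 are fixed: C(7,2) = 21.
The remaining 5 must be deranged: !5 = 44.
Total: 21 × 44 = 924.

924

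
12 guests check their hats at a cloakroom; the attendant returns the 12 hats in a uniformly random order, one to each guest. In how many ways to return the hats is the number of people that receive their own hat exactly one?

176214840

Choose which one of the 12 is fixed: C(12,1) = 12.
The other 11 form a derangement: !11 = 14684570.
Total: 12 × 14684570 = 176214840.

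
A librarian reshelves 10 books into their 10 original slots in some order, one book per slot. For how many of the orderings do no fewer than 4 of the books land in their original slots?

68914

Sum C(10,i)·!(10-i) for i = 4..10:
  i=4: C(10,4)·!6 = 210·265 = 55650
  i=5: C(10,5)·!5 = 252·44 = 11088
  i=6: C(10,6)·!4 = 210·9 = 1890
  i=7: C(10,7)·!3 = 120·2 = 240
  i=8: C(10,8)·!2 = 45·1 = 45
  i=9: C(10,9)·!1 = 10·0 = 0
  i=10: C(10,10)·!0 = 1·1 = 1
Total = 68914.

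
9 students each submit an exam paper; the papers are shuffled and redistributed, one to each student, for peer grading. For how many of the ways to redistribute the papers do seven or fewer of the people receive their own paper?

Sum C(9,i)·!(9-i) for i = 0..7:
  i=0: C(9,0)·!9 = 1·133496 = 133496
  i=1: C(9,1)·!8 = 9·14833 = 133497
  i=2: C(9,2)·!7 = 36·1854 = 66744
  i=3: C(9,3)·!6 = 84·265 = 22260
  i=4: C(9,4)·!5 = 126·44 = 5544
  i=5: C(9,5)·!4 = 126·9 = 1134
  i=6: C(9,6)·!3 = 84·2 = 168
  i=7: C(9,7)·!2 = 36·1 = 36
Total = 362879.

362879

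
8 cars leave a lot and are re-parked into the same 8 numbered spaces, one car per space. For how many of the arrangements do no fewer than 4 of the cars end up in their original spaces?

771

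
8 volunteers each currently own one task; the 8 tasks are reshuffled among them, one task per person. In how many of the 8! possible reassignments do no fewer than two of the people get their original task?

10655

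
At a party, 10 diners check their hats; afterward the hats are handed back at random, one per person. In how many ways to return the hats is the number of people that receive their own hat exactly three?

222480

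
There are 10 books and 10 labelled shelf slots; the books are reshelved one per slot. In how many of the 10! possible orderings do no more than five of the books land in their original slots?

# with exactly i fixed is C(10,i)·!(10-i); sum over i=0..5:
  i=0: C(10,0)·!10 = 1·1334961 = 1334961
  i=1: C(10,1)·!9 = 10·133496 = 1334960
  i=2: C(10,2)·!8 = 45·14833 = 667485
  i=3: C(10,3)·!7 = 120·1854 = 222480
  i=4: C(10,4)·!6 = 210·265 = 55650
  i=5: C(10,5)·!5 = 252·44 = 11088
Total = 3626624.

3626624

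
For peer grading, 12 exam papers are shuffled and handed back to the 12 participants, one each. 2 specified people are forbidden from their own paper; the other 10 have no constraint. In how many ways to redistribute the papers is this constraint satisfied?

402796800

Inclusion-exclusion on the 2 forbidden self-matches:
Σ_{j=0}^{2} (-1)^j C(2,j)(12-j)!
= C(2,0)·12! - C(2,1)·11! + C(2,2)·10!
= 479001600 - 79833600 + 3628800
= 402796800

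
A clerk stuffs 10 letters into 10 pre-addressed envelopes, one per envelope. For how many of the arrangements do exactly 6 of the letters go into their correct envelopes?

1890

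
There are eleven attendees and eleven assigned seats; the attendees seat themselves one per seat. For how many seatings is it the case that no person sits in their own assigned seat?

14684570

!11 is the nearest integer to 11!/e.
11! = 39916800, and 39916800/e ≈ 14684570.08, so !11 = 14684570.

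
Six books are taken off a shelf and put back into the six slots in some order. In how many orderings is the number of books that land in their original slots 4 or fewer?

719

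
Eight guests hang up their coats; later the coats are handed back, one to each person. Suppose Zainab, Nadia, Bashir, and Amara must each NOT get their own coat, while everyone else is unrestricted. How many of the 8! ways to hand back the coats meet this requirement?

24024

Inclusion-exclusion on the 4 forbidden self-matches:
Σ_{j=0}^{4} (-1)^j C(4,j)(8-j)!
= C(4,0)·8! - C(4,1)·7! + C(4,2)·6! - C(4,3)·5! + C(4,4)·4!
= 40320 - 20160 + 4320 - 480 + 24
= 24024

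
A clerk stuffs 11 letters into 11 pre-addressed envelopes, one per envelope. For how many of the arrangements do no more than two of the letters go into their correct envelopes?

# with exactly i fixed is C(11,i)·!(11-i); sum over i=0..2:
  i=0: C(11,0)·!11 = 1·14684570 = 14684570
  i=1: C(11,1)·!10 = 11·1334961 = 14684571
  i=2: C(11,2)·!9 = 55·133496 = 7342280
Total = 36711421.

36711421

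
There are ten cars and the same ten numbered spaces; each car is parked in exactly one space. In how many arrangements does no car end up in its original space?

1334961

The number of derangements of 10 is !10 = Σ_{k=0}^{10} (-1)^k·10!/k!
= 10! - 10!/1! + 10!/2! - 10!/3! + 10!/4! - 10!/5! + 10!/6! - 10!/7! + 10!/8! - 10!/9! + 10!/10!
= 3628800 - 3628800 + 1814400 - 604800 + 151200 - 30240 + 5040 - 720 + 90 - 10 + 1
= 1334961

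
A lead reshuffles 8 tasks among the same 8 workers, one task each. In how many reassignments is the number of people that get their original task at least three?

3235

# with exactly i fixed is C(8,i)·!(8-i); sum over i=3..8:
  i=3: C(8,3)·!5 = 56·44 = 2464
  i=4: C(8,4)·!4 = 70·9 = 630
  i=5: C(8,5)·!3 = 56·2 = 112
  i=6: C(8,6)·!2 = 28·1 = 28
  i=7: C(8,7)·!1 = 8·0 = 0
  i=8: C(8,8)·!0 = 1·1 = 1
Total = 3235.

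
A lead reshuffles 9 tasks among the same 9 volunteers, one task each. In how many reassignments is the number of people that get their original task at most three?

# with exactly i fixed is C(9,i)·!(9-i); sum over i=0..3:
  i=0: C(9,0)·!9 = 1·133496 = 133496
  i=1: C(9,1)·!8 = 9·14833 = 133497
  i=2: C(9,2)·!7 = 36·1854 = 66744
  i=3: C(9,3)·!6 = 84·265 = 22260
Total = 355997.

355997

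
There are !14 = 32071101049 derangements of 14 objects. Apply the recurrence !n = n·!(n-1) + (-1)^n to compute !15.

!15 = 15·32071101049 - 1 = 481066515734.

481066515734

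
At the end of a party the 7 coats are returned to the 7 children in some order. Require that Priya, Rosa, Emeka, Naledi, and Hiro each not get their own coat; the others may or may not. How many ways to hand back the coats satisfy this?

2428

Inclusion-exclusion on the 5 forbidden self-matches:
Σ_{j=0}^{5} (-1)^j C(5,j)(7-j)!
= C(5,0)·7! - C(5,1)·6! + C(5,2)·5! - C(5,3)·4! + C(5,4)·3! - C(5,5)·2!
= 5040 - 3600 + 1200 - 240 + 30 - 2
= 2428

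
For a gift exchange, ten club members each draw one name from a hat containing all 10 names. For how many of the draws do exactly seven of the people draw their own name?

Pick the 7 fixed positions: C(10,7) = 120 ways.
The remaining 3 must be deranged: !3 = 2.
Total: 120 × 2 = 240.

240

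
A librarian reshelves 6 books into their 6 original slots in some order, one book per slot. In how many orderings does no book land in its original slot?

265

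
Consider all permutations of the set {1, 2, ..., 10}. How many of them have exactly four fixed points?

55650

Pick the 4 fixed positions: C(10,4) = 210 ways.
The remaining 6 must be deranged: !6 = 265.
Total: 210 × 265 = 55650.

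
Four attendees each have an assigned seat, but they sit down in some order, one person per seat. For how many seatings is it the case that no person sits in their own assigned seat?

The subfactorial !4 = [4!/e] (nearest integer).
4! = 24, and 24/e ≈ 8.83, so !4 = 9.

9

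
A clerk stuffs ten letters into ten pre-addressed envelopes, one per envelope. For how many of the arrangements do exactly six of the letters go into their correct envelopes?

1890

Choose which 6 of the 10 are fixed: C(10,6) = 210.
The remaining 4 must be deranged: !4 = 9.
Total: 210 × 9 = 1890.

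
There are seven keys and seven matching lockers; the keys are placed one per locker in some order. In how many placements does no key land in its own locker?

1854

!7 is the nearest integer to 7!/e.
7! = 5040, and 5040/e ≈ 1854.11, so !7 = 1854.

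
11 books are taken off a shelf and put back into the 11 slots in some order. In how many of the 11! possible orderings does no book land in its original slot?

14684570

!11 = 11! · Σ_{k=0}^{11} (-1)^k/k!
= 11! - 11!/1! + 11!/2! - 11!/3! + 11!/4! - 11!/5! + 11!/6! - 11!/7! + 11!/8! - 11!/9! + 11!/10! - 11!/11!
= 39916800 - 39916800 + 19958400 - 6652800 + 1663200 - 332640 + 55440 - 7920 + 990 - 110 + 11 - 1
= 14684570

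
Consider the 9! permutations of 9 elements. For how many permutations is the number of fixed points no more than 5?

362675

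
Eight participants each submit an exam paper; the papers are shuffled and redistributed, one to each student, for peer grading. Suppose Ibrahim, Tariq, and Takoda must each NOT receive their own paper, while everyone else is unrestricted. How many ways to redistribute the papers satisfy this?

Inclusion-exclusion on the 3 forbidden self-matches:
Σ_{j=0}^{3} (-1)^j C(3,j)(8-j)!
= C(3,0)·8! - C(3,1)·7! + C(3,2)·6! - C(3,3)·5!
= 40320 - 15120 + 2160 - 120
= 27240

27240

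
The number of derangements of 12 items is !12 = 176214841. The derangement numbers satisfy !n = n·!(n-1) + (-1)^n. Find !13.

!13 = 13·176214841 - 1 = 2290792932.

2290792932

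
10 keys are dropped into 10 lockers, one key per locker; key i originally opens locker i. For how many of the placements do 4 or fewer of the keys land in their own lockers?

Sum C(10,i)·!(10-i) for i = 0..4:
  i=0: C(10,0)·!10 = 1·1334961 = 1334961
  i=1: C(10,1)·!9 = 10·133496 = 1334960
  i=2: C(10,2)·!8 = 45·14833 = 667485
  i=3: C(10,3)·!7 = 120·1854 = 222480
  i=4: C(10,4)·!6 = 210·265 = 55650
Total = 3615536.

3615536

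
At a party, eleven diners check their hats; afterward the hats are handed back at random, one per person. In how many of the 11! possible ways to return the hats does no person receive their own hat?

14684570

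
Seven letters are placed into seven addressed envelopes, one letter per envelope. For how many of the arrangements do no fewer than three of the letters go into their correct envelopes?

Sum C(7,i)·!(7-i) for i = 3..7:
  i=3: C(7,3)·!4 = 35·9 = 315
  i=4: C(7,4)·!3 = 35·2 = 70
  i=5: C(7,5)·!2 = 21·1 = 21
  i=6: C(7,6)·!1 = 7·0 = 0
  i=7: C(7,7)·!0 = 1·1 = 1
Total = 407.

407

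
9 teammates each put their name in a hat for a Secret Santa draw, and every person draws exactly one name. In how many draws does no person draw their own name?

The subfactorial !9 = [9!/e] (nearest integer).
9! = 362880, and 362880/e ≈ 133496.09, so !9 = 133496.

133496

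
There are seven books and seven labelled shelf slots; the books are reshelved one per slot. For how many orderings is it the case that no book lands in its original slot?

1854

Use !n = n·!(n-1) + (-1)^n.
!7 = 7·265 - 1 = 1854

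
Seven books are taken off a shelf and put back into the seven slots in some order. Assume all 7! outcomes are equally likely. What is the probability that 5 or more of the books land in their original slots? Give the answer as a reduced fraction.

11/2520

Favorable outcomes: Σ_{i≥5} C(7,i)·!(7-i) = 21·1 + 7·0 + 1·1 = 22.
Total outcomes: 7! = 5040.
Probability = 22/5040 = 11/2520.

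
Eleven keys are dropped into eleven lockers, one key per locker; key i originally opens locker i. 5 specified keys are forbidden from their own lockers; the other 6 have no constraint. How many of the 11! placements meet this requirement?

25022880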